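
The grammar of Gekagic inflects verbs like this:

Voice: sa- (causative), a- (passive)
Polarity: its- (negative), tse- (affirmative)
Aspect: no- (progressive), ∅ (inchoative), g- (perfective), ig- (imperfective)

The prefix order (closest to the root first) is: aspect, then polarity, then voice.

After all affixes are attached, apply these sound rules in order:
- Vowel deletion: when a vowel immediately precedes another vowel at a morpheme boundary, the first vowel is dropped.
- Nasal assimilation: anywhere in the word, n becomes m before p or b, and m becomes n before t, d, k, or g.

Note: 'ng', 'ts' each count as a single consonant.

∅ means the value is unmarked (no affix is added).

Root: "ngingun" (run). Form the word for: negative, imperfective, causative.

sitsigngingun

Attach aspect imperfective ig- → igngingun.
Attach polarity negative its- → itsigngingun.
Attach voice causative sa- → saitsigngingun.
Apply vowel deletion: saitsigngingun → sitsigngingun.
Nasal assimilation: no change.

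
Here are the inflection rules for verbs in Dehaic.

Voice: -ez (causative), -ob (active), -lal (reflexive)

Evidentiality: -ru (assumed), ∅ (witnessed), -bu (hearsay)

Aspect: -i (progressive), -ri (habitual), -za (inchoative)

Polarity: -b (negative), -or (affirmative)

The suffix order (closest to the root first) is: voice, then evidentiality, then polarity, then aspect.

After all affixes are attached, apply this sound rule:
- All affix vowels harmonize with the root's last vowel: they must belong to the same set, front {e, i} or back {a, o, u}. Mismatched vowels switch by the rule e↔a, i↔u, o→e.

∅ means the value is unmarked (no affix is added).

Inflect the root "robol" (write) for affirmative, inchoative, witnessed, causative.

robolazorza

Attach voice causative -ez → robolez.
evidentiality = witnessed: zero marking, form stays robolez.
Attach polarity affirmative -or → robolezor.
Attach aspect inchoative -za → robolezorza.
Apply vowel harmony: robolezorza → robolazorza.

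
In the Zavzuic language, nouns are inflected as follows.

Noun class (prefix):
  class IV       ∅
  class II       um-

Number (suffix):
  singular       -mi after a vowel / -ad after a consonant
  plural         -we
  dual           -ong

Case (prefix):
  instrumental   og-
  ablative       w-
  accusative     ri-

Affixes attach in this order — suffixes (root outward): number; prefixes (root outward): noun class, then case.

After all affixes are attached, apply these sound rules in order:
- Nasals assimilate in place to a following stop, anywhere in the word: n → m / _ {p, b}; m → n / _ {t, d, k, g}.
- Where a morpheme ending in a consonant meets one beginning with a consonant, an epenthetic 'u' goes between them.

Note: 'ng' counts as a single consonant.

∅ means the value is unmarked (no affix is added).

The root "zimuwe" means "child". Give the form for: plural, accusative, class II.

Attach number plural -we → zimuwewe.
Attach noun class class II um- → umzimuwewe.
Attach case accusative ri- → riumzimuwewe.
Nasal assimilation: no change.
Apply epenthesis: riumzimuwewe → riumuzimuwewe.

riumuzimuwewe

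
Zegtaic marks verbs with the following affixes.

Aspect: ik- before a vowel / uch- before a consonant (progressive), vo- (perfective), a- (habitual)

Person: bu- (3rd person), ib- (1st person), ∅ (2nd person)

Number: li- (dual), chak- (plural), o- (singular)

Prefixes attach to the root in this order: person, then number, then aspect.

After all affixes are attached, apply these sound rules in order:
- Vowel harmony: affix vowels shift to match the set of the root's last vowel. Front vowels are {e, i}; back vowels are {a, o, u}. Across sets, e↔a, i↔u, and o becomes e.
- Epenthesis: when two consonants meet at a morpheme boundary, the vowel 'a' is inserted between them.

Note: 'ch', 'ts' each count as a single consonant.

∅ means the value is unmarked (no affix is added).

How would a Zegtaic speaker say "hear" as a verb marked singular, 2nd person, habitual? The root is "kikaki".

person = 2nd person: zero marking, form stays kikaki.
Attach number singular o- → okikaki.
Attach aspect habitual a- → aokikaki.
Apply vowel harmony: aokikaki → eekikaki.
Epenthesis: no change.

eekikaki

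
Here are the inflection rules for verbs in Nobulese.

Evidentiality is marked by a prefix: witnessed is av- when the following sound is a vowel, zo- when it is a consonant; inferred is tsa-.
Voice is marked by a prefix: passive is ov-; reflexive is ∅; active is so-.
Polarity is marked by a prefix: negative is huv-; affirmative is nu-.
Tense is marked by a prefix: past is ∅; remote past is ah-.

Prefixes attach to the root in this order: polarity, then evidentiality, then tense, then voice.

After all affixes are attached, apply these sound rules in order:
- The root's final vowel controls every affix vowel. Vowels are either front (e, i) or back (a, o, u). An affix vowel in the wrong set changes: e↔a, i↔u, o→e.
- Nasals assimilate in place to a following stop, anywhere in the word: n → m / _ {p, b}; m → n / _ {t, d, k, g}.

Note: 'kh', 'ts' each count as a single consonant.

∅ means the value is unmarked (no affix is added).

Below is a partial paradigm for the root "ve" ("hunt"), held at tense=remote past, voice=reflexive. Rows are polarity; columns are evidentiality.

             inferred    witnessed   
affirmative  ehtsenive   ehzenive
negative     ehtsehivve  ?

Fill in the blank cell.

Attach polarity negative huv- → huvve.
Attach evidentiality witnessed zo- (before consonant 'h') → zohuvve.
Attach tense remote past ah- → ahzohuvve.
voice = reflexive: zero marking, form stays ahzohuvve.
Apply vowel harmony: ahzohuvve → ehzehivve.
Nasal assimilation: no change.

ehzehivve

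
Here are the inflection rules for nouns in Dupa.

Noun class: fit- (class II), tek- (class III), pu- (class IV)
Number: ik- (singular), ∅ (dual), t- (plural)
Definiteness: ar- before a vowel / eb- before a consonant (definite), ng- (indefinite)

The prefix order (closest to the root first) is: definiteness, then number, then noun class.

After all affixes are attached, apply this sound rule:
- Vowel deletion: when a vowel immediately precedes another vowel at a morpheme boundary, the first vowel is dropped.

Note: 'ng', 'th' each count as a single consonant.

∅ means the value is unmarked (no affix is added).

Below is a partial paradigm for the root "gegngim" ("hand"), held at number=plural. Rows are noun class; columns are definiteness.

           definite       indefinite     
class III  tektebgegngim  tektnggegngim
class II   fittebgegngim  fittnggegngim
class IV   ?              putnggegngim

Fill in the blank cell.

Attach definiteness definite eb- (before consonant 'g') → ebgegngim.
Attach number plural t- → tebgegngim.
Attach noun class class IV pu- → putebgegngim.
Vowel deletion: no change.

putebgegngim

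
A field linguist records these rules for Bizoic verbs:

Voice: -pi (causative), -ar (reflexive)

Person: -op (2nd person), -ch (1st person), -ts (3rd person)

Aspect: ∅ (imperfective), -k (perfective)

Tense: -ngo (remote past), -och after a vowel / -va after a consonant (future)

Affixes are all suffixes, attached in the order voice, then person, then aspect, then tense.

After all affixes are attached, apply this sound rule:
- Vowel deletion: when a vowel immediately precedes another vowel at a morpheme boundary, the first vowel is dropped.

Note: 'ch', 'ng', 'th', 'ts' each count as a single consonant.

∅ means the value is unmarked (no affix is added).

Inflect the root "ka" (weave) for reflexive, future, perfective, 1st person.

karchkva

Attach voice reflexive -ar → kaar.
Attach person 1st person -ch → kaarch.
Attach aspect perfective -k → kaarchk.
Attach tense future -va (after consonant 'k') → kaarchkva.
Apply vowel deletion: kaarchkva → karchkva.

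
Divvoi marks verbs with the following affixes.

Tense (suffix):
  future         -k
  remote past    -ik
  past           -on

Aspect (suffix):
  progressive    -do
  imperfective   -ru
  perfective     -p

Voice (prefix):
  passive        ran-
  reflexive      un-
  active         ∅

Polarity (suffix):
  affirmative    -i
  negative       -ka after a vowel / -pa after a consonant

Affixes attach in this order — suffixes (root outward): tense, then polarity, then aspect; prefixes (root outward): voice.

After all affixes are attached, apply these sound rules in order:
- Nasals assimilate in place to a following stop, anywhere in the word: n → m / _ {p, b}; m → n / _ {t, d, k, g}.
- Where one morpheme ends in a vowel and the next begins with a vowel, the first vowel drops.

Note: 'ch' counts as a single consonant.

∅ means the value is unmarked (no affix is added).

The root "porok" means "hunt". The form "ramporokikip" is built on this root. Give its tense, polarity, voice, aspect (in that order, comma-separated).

remote past, affirmative, passive, perfective

Segment: ran-porok-ik-i-p.
tense: -ik → remote past.
polarity: -i → affirmative.
voice: ran- → passive.
aspect: -p → perfective.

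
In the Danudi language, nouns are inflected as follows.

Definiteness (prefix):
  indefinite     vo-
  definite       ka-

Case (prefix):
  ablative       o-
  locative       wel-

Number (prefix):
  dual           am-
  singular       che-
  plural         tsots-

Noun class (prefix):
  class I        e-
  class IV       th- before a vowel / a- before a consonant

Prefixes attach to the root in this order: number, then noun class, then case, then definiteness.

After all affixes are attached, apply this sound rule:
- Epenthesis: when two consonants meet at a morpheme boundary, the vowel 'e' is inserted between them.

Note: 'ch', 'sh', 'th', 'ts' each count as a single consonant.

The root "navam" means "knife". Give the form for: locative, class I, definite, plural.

Attach number plural tsots- → tsotsnavam.
Attach noun class class I e- → etsotsnavam.
Attach case locative wel- → weletsotsnavam.
Attach definiteness definite ka- → kaweletsotsnavam.
Apply epenthesis: kaweletsotsnavam → kaweletsotsenavam.

kaweletsotsenavam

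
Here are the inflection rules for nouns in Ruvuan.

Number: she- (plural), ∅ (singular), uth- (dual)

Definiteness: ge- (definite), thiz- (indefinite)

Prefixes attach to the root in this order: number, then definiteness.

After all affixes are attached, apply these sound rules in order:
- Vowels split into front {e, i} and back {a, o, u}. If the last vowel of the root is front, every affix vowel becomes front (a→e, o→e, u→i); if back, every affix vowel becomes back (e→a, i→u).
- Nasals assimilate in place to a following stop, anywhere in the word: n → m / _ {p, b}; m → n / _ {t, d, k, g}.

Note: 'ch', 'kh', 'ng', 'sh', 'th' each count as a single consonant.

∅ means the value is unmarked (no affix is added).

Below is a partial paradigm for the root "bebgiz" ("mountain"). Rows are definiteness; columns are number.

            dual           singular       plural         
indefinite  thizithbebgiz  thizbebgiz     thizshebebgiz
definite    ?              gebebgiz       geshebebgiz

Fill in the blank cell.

Attach number dual uth- → uthbebgiz.
Attach definiteness definite ge- → geuthbebgiz.
Apply vowel harmony: geuthbebgiz → geithbebgiz.
Nasal assimilation: no change.

geithbebgiz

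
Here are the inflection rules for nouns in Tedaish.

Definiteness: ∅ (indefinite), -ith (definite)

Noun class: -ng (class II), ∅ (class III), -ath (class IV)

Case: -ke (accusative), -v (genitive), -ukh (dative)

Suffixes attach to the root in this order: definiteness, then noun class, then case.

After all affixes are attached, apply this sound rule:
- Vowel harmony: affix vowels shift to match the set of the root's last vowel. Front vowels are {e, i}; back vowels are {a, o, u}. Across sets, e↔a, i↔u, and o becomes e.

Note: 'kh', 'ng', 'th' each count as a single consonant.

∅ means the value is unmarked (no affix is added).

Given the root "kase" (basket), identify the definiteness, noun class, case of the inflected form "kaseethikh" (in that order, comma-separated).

Segment: kase-ath-ukh.
definiteness: ∅ → indefinite.
noun class: -ath → class IV.
case: -ukh → dative.

indefinite, class IV, dative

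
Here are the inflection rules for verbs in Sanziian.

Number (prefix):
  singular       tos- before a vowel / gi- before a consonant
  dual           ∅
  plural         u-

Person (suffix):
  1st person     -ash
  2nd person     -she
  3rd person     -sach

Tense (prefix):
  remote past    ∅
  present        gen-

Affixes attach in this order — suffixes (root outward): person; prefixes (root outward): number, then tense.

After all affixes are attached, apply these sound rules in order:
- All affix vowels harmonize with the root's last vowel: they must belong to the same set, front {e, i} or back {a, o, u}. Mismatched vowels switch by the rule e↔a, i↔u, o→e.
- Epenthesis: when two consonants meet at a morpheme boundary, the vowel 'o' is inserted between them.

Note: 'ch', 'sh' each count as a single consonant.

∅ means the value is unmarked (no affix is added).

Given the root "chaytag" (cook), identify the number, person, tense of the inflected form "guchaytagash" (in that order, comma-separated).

singular, 1st person, remote past

Segment: gi-chaytag-ash.
number: tos/gi- → singular.
person: -ash → 1st person.
tense: ∅ → remote past.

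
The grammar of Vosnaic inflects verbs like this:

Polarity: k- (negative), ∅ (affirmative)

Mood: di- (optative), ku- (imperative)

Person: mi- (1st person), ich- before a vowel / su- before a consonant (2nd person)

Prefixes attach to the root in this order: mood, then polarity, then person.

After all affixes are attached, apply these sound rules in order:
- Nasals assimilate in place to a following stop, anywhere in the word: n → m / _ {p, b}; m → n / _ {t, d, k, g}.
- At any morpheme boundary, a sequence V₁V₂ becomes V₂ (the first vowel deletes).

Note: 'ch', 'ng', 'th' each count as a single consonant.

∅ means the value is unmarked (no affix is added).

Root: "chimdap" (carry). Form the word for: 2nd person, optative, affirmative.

Attach mood optative di- → dichimdap.
polarity = affirmative: zero marking, form stays dichimdap.
Attach person 2nd person su- (before consonant 'd') → sudichimdap.
Apply nasal assimilation: sudichimdap → sudichindap.
Vowel deletion: no change.

sudichindap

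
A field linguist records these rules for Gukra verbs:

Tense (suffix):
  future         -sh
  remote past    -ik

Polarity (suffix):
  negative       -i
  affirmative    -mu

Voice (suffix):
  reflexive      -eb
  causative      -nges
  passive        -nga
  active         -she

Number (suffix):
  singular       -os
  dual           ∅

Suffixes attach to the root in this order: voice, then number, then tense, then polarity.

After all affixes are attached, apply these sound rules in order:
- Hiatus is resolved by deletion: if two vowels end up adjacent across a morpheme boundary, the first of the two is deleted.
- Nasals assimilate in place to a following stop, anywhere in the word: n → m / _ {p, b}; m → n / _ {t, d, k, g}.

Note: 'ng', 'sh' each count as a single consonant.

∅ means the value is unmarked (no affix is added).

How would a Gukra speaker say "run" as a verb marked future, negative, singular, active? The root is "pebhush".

Attach voice active -she → pebhushshe.
Attach number singular -os → pebhushsheos.
Attach tense future -sh → pebhushsheossh.
Attach polarity negative -i → pebhushsheosshi.
Apply vowel deletion: pebhushsheosshi → pebhushshosshi.
Nasal assimilation: no change.

pebhushshosshi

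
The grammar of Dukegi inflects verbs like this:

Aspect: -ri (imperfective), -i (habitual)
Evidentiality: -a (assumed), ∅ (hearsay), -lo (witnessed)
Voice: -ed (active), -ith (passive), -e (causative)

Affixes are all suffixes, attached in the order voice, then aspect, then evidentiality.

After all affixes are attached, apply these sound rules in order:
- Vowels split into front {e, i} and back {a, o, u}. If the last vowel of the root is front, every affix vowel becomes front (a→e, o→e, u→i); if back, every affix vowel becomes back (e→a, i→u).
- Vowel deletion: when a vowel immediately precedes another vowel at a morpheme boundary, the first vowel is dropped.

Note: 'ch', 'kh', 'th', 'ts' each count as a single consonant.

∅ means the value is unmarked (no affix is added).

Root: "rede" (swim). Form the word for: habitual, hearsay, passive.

redithi

Attach voice passive -ith → redeith.
Attach aspect habitual -i → redeithi.
evidentiality = hearsay: zero marking, form stays redeithi.
Vowel harmony: no change.
Apply vowel deletion: redeithi → redithi.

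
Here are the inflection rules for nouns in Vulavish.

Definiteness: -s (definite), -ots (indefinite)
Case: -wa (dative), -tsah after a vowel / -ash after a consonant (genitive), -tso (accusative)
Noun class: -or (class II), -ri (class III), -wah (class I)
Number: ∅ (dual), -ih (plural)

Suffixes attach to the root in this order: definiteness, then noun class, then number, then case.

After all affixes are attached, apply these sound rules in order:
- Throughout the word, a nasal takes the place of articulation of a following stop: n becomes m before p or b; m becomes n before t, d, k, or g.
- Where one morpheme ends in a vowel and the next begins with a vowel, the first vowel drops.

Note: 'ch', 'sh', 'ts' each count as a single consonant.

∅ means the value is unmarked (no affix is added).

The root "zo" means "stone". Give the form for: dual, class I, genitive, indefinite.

zotswahash

Attach definiteness indefinite -ots → zoots.
Attach noun class class I -wah → zootswah.
number = dual: zero marking, form stays zootswah.
Attach case genitive -ash (after consonant 'h') → zootswahash.
Nasal assimilation: no change.
Apply vowel deletion: zootswahash → zotswahash.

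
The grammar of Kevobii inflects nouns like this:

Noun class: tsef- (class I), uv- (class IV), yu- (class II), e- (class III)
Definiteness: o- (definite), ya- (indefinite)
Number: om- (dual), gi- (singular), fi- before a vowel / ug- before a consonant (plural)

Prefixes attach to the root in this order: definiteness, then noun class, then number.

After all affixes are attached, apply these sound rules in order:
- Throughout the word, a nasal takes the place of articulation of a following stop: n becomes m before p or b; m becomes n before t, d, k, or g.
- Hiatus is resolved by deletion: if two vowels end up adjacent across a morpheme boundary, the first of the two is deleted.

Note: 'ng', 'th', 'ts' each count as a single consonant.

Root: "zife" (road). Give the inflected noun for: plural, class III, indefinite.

feyazife

Attach definiteness indefinite ya- → yazife.
Attach noun class class III e- → eyazife.
Attach number plural fi- (before vowel 'e') → fieyazife.
Nasal assimilation: no change.
Apply vowel deletion: fieyazife → feyazife.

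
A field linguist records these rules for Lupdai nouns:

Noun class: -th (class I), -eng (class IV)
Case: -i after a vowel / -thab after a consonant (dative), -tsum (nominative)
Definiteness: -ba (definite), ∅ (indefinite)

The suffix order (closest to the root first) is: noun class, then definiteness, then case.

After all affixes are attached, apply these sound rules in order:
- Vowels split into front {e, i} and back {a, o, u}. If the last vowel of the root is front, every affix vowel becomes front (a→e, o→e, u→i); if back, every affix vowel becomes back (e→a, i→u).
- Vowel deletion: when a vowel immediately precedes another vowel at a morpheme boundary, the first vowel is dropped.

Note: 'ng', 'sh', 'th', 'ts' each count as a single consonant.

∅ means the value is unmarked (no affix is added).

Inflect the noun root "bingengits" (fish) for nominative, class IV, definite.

bingengitsengbetsim

Attach noun class class IV -eng → bingengitseng.
Attach definiteness definite -ba → bingengitsengba.
Attach case nominative -tsum → bingengitsengbatsum.
Apply vowel harmony: bingengitsengbatsum → bingengitsengbetsim.
Vowel deletion: no change.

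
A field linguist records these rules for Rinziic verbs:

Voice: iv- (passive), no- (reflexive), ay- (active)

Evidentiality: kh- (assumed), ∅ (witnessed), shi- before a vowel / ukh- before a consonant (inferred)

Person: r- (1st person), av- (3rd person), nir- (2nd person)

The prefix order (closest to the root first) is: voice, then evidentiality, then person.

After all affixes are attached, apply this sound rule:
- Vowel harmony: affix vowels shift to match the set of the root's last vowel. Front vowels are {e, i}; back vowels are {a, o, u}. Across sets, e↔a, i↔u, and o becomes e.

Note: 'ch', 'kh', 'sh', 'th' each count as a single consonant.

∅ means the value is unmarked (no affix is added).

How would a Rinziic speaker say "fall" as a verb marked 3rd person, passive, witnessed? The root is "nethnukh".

Attach voice passive iv- → ivnethnukh.
evidentiality = witnessed: zero marking, form stays ivnethnukh.
Attach person 3rd person av- → avivnethnukh.
Apply vowel harmony: avivnethnukh → avuvnethnukh.

avuvnethnukh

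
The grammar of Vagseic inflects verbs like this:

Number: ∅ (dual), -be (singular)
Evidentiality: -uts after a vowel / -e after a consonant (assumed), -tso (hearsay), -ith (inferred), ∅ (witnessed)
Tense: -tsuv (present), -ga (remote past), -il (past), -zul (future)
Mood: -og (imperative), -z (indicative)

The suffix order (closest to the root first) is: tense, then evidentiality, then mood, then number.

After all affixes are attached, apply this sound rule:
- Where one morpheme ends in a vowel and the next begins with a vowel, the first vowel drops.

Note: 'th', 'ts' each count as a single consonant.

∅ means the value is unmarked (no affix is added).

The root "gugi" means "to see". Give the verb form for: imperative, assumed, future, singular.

gugizulogbe

Attach tense future -zul → gugizul.
Attach evidentiality assumed -e (after consonant 'l') → gugizule.
Attach mood imperative -og → gugizuleog.
Attach number singular -be → gugizuleogbe.
Apply vowel deletion: gugizuleogbe → gugizulogbe.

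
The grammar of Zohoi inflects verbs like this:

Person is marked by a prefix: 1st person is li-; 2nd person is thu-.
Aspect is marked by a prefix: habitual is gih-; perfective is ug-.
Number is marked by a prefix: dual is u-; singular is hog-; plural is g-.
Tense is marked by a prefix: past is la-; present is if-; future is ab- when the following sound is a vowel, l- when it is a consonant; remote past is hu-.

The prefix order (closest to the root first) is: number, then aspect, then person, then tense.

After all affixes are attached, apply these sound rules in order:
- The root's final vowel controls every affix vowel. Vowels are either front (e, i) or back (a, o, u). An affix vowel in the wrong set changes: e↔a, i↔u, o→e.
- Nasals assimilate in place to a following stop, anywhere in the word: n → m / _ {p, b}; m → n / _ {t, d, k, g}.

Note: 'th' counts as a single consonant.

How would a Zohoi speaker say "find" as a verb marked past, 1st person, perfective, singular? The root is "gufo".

laluughoggufo

Attach number singular hog- → hoggufo.
Attach aspect perfective ug- → ughoggufo.
Attach person 1st person li- → liughoggufo.
Attach tense past la- → laliughoggufo.
Apply vowel harmony: laliughoggufo → laluughoggufo.
Nasal assimilation: no change.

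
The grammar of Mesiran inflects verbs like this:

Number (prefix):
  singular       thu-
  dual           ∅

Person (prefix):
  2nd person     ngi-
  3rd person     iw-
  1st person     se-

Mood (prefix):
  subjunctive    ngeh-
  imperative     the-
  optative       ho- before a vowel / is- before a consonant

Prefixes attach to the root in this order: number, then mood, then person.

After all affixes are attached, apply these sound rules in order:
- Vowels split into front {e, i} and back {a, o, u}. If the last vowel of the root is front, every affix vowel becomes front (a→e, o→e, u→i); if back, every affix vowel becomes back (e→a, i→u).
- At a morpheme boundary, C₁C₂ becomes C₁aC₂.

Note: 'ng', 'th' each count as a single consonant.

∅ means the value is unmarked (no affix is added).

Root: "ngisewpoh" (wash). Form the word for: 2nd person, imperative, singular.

nguthathungisewpoh

Attach number singular thu- → thungisewpoh.
Attach mood imperative the- → thethungisewpoh.
Attach person 2nd person ngi- → ngithethungisewpoh.
Apply vowel harmony: ngithethungisewpoh → nguthathungisewpoh.
Epenthesis: no change.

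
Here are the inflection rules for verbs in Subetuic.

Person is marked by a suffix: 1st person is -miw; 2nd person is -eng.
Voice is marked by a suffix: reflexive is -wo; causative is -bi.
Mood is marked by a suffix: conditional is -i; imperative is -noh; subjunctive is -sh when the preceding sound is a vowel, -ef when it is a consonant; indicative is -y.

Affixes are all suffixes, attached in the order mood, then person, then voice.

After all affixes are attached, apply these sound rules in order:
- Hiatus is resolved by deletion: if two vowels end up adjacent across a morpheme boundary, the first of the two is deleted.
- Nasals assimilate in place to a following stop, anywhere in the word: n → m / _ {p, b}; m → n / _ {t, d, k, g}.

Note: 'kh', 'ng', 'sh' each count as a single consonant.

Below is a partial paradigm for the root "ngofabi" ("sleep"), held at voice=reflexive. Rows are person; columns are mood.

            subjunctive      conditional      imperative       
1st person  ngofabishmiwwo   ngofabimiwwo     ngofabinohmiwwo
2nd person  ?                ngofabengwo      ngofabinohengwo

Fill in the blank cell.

ngofabishengwo

Attach mood subjunctive -sh (after vowel 'i') → ngofabish.
Attach person 2nd person -eng → ngofabisheng.
Attach voice reflexive -wo → ngofabishengwo.
Vowel deletion: no change.
Nasal assimilation: no change.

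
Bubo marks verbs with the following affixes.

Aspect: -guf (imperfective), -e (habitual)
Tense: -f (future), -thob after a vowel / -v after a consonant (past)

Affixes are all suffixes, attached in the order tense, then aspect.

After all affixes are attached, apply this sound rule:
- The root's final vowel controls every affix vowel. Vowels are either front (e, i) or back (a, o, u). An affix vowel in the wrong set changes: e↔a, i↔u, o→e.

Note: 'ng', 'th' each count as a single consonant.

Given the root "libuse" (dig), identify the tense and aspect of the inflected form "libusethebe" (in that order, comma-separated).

past, habitual

Segment: libuse-thob-e.
tense: -thob/v → past.
aspect: -e → habitual.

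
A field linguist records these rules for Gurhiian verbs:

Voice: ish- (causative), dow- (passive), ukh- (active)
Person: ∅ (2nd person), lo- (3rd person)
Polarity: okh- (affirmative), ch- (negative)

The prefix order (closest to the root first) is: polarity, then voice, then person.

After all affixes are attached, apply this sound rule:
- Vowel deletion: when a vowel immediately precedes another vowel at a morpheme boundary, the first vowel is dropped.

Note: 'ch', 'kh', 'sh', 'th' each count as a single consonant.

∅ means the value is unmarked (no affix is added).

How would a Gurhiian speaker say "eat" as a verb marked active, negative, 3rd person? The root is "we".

lukhchwe

Attach polarity negative ch- → chwe.
Attach voice active ukh- → ukhchwe.
Attach person 3rd person lo- → loukhchwe.
Apply vowel deletion: loukhchwe → lukhchwe.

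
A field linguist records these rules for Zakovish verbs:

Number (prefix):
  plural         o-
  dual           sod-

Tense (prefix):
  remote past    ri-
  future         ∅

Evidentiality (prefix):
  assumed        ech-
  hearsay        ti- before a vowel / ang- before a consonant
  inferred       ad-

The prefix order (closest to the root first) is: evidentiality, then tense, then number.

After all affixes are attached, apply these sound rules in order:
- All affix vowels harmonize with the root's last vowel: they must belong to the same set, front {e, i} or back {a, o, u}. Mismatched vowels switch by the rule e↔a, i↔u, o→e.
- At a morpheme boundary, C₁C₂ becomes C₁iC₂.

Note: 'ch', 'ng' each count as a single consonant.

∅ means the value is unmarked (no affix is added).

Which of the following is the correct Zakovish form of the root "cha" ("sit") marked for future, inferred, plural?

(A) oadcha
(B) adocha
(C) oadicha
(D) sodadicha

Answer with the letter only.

C

Attach evidentiality inferred ad- → adcha.
tense = future: zero marking, form stays adcha.
Attach number plural o- → oadcha.
Vowel harmony: no change.
Apply epenthesis: oadcha → oadicha.
So the correct form is oadicha, option (C).
(B) adocha is wrong: it has the affixes in the wrong order.
(A) oadcha is wrong: it fails to apply the sound rule(s).
(D) sodadicha is wrong: it uses dual instead of plural for number.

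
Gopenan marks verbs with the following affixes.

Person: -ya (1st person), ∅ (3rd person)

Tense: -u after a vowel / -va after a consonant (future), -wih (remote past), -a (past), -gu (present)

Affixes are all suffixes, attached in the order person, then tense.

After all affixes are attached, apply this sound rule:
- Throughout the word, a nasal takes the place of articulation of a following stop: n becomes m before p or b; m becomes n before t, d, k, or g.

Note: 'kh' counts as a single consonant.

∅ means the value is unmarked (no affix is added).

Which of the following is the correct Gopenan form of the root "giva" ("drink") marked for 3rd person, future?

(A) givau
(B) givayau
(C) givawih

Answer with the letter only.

person = 3rd person: zero marking, form stays giva.
Attach tense future -u (after vowel 'a') → givau.
Nasal assimilation: no change.
So the correct form is givau, option (A).
(C) givawih is wrong: it uses remote past instead of future for tense.
(B) givayau is wrong: it uses 1st person instead of 3rd person for person.

A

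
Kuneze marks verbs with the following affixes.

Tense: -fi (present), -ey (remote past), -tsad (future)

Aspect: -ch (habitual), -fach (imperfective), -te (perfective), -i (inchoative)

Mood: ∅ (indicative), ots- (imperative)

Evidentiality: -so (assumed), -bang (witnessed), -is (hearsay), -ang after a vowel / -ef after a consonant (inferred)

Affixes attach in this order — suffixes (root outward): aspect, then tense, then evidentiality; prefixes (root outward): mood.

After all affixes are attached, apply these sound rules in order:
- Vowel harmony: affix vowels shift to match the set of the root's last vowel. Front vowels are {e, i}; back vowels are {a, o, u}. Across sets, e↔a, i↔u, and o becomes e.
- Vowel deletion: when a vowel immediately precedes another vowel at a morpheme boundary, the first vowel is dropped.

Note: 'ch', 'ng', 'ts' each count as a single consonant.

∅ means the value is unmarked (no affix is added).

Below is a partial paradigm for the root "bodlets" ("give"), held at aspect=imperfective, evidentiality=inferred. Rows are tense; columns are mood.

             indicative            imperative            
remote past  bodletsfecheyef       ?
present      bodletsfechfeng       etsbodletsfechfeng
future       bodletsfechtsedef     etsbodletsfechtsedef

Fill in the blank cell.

Attach mood imperative ots- → otsbodlets.
Attach aspect imperfective -fach → otsbodletsfach.
Attach tense remote past -ey → otsbodletsfachey.
Attach evidentiality inferred -ef (after consonant 'y') → otsbodletsfacheyef.
Apply vowel harmony: otsbodletsfacheyef → etsbodletsfecheyef.
Vowel deletion: no change.

etsbodletsfecheyef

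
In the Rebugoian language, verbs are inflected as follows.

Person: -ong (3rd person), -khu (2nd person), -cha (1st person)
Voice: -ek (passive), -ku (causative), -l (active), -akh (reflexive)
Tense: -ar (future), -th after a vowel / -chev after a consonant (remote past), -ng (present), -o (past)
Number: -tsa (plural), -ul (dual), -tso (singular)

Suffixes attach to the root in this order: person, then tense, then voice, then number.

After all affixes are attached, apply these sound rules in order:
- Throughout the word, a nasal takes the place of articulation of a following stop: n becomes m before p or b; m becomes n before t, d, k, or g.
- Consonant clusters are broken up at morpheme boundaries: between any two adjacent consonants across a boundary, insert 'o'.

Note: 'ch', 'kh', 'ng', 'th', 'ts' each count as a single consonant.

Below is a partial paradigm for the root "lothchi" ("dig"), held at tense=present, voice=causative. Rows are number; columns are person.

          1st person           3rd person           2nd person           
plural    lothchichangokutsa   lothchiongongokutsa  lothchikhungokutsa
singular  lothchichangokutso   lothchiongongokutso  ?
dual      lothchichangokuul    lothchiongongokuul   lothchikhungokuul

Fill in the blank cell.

Attach person 2nd person -khu → lothchikhu.
Attach tense present -ng → lothchikhung.
Attach voice causative -ku → lothchikhungku.
Attach number singular -tso → lothchikhungkutso.
Nasal assimilation: no change.
Apply epenthesis: lothchikhungkutso → lothchikhungokutso.

lothchikhungokutso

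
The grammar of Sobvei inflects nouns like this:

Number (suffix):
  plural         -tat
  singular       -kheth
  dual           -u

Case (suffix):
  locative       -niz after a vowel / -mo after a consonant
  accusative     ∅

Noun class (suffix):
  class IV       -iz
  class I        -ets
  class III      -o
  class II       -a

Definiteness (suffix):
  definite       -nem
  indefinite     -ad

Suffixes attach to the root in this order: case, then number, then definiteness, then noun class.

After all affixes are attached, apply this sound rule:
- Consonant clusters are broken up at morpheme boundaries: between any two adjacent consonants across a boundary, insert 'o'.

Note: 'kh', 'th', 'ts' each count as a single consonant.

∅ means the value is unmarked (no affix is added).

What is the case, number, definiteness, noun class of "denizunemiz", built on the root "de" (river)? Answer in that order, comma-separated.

locative, dual, definite, class IV

Segment: de-niz-u-nem-iz.
case: -niz/mo → locative.
number: -u → dual.
definiteness: -nem → definite.
noun class: -iz → class IV.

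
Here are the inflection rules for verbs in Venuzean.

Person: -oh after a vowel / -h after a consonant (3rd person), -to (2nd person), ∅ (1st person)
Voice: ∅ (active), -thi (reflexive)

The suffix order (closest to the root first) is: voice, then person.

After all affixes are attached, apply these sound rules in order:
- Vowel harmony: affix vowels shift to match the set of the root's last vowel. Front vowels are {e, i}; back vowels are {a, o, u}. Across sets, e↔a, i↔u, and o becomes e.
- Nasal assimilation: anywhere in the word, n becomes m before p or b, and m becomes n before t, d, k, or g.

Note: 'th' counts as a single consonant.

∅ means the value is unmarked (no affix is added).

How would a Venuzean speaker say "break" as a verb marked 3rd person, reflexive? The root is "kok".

kokthuoh

Attach voice reflexive -thi → kokthi.
Attach person 3rd person -oh (after vowel 'i') → kokthioh.
Apply vowel harmony: kokthioh → kokthuoh.
Nasal assimilation: no change.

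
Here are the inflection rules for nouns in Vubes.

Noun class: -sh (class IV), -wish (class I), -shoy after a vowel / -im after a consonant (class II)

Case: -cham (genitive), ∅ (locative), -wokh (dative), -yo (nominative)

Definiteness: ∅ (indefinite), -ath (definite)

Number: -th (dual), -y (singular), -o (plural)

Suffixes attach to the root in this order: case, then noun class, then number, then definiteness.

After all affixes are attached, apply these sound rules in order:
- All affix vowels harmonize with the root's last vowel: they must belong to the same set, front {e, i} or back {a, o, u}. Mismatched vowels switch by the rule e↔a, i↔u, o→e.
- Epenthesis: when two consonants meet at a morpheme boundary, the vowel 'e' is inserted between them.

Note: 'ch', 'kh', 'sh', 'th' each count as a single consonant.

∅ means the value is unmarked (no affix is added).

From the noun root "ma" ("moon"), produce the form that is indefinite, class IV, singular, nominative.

Attach case nominative -yo → mayo.
Attach noun class class IV -sh → mayosh.
Attach number singular -y → mayoshy.
definiteness = indefinite: zero marking, form stays mayoshy.
Vowel harmony: no change.
Apply epenthesis: mayoshy → mayoshey.

mayoshey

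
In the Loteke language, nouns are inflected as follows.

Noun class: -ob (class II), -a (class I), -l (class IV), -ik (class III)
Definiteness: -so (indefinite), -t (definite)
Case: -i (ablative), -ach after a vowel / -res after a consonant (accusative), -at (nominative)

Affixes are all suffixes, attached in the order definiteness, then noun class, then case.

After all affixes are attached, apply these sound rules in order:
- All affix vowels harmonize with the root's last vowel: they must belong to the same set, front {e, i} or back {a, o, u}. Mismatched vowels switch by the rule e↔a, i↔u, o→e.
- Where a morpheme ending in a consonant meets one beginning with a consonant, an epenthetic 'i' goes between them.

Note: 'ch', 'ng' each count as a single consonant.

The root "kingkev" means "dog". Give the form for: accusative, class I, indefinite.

kingkeviseeech

Attach definiteness indefinite -so → kingkevso.
Attach noun class class I -a → kingkevsoa.
Attach case accusative -ach (after vowel 'a') → kingkevsoaach.
Apply vowel harmony: kingkevsoaach → kingkevseeech.
Apply epenthesis: kingkevseeech → kingkeviseeech.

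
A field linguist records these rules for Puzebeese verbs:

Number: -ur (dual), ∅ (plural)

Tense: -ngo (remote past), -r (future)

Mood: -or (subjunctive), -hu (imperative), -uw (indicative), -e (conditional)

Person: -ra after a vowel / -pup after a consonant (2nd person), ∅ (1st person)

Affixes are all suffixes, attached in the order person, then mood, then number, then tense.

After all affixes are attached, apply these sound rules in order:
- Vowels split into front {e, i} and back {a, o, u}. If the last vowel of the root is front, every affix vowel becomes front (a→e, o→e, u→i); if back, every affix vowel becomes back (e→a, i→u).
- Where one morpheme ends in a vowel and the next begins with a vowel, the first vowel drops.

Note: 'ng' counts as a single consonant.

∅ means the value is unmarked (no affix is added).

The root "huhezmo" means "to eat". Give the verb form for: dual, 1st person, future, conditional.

person = 1st person: zero marking, form stays huhezmo.
Attach mood conditional -e → huhezmoe.
Attach number dual -ur → huhezmoeur.
Attach tense future -r → huhezmoeurr.
Apply vowel harmony: huhezmoeurr → huhezmoaurr.
Apply vowel deletion: huhezmoaurr → huhezmurr.

huhezmurr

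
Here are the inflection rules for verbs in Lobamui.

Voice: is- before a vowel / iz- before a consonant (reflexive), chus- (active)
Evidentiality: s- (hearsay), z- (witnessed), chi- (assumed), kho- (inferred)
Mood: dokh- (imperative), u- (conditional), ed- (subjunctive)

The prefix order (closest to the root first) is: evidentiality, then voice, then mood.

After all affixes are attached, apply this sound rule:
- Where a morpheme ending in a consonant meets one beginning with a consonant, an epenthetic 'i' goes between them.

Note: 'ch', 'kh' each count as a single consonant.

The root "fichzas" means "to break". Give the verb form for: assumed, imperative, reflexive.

dokhizichifichzas

Attach evidentiality assumed chi- → chifichzas.
Attach voice reflexive iz- (before consonant 'ch') → izchifichzas.
Attach mood imperative dokh- → dokhizchifichzas.
Apply epenthesis: dokhizchifichzas → dokhizichifichzas.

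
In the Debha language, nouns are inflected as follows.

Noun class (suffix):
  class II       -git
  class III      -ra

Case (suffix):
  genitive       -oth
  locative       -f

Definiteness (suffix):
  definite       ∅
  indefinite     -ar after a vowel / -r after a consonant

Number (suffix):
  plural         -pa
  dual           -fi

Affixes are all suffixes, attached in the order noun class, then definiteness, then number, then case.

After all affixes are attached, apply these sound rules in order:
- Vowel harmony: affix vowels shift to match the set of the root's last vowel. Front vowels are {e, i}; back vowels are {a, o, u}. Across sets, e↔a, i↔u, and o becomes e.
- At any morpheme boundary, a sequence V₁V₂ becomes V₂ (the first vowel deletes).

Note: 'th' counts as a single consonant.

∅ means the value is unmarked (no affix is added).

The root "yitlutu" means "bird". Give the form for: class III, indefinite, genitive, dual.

Attach noun class class III -ra → yitlutura.
Attach definiteness indefinite -ar (after vowel 'a') → yitluturaar.
Attach number dual -fi → yitluturaarfi.
Attach case genitive -oth → yitluturaarfioth.
Apply vowel harmony: yitluturaarfioth → yitluturaarfuoth.
Apply vowel deletion: yitluturaarfuoth → yitluturarfoth.

yitluturarfoth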